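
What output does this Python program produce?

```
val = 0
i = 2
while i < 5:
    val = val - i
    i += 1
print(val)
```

i=2: val = 0-2 = -2
i=3: val = (-2)-3 = -5
i=4: val = (-5)-4 = -9

-9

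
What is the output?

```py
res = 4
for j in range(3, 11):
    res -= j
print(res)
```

j=3: res = 4-3 = 1
j=4: res = 1-4 = -3
j=5: res = (-3)-5 = -8
j=6: res = (-8)-6 = -14
j=7: res = (-14)-7 = -21
j=8: res = (-21)-8 = -29
j=9: res = (-29)-9 = -38
j=10: res = (-38)-10 = -48

-48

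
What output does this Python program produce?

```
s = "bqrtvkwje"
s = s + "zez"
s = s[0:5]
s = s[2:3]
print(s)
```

+ 'zez' → 'bqrtvkwjezez'
slice [0:5] → 'bqrtv'
slice [2:3] → 'r'

r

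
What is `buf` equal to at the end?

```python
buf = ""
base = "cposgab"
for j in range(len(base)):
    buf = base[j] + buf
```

'bagsopc'

j=0: prepend 'c' → 'c'
j=1: prepend 'p' → 'pc'
j=2: prepend 'o' → 'opc'
j=3: prepend 's' → 'sopc'
j=4: prepend 'g' → 'gsopc'
j=5: prepend 'a' → 'agsopc'
j=6: prepend 'b' → 'bagsopc'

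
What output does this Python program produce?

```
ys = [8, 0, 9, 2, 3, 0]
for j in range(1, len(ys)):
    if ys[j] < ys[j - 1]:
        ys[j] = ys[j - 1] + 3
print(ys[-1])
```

j=1: 0<8, ys[1] = 8+3 = 11 → [8, 11, 9, 2, 3, 0]
j=2: 9<11, ys[2] = 11+3 = 14 → [8, 11, 14, 2, 3, 0]
j=3: 2<14, ys[3] = 14+3 = 17 → [8, 11, 14, 17, 3, 0]
j=4: 3<17, ys[4] = 17+3 = 20 → [8, 11, 14, 17, 20, 0]
j=5: 0<20, ys[5] = 20+3 = 23 → [8, 11, 14, 17, 20, 23]

23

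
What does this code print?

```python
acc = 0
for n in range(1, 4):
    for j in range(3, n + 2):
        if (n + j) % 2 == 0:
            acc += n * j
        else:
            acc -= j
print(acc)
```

n=2,j=3: odd sum, acc = 0-3 = -3
n=3,j=3: even sum, acc = (-3)+9 = 6
n=3,j=4: odd sum, acc = 6-4 = 2

2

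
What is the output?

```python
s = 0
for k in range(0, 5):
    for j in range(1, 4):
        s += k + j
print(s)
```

k=0,j=1: s = 0+1 = 1
k=0,j=2: s = 1+2 = 3
k=0,j=3: s = 3+3 = 6
k=1,j=1: s = 6+2 = 8
k=1,j=2: s = 8+3 = 11
k=1,j=3: s = 11+4 = 15
k=2,j=1: s = 15+3 = 18
k=2,j=2: s = 18+4 = 22
k=2,j=3: s = 22+5 = 27
k=3,j=1: s = 27+4 = 31
k=3,j=2: s = 31+5 = 36
k=3,j=3: s = 36+6 = 42
k=4,j=1: s = 42+5 = 47
k=4,j=2: s = 47+6 = 53
k=4,j=3: s = 53+7 = 60

60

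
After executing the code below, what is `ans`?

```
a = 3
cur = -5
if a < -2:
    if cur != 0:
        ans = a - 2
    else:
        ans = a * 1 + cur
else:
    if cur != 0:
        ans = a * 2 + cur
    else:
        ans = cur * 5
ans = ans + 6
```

7

a=3, cur=-5
a < -2 is False; cur != 0 is True
→ ans = a * 2 + cur = 1
ans = 1+6 = 7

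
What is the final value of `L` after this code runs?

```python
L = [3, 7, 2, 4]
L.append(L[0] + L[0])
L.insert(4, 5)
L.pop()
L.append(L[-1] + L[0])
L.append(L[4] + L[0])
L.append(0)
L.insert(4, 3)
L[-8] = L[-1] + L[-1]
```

[3, 0, 2, 4, 3, 5, 8, 8, 0]

append L[0]+L[0] = 3+3 = 6 → [3, 7, 2, 4, 6]
insert 5 at 4 → [3, 7, 2, 4, 5, 6]
pop() removes 6 → [3, 7, 2, 4, 5]
append L[-1]+L[0] = 5+3 = 8 → [3, 7, 2, 4, 5, 8]
append L[4]+L[0] = 5+3 = 8 → [3, 7, 2, 4, 5, 8, 8]
append 0 → [3, 7, 2, 4, 5, 8, 8, 0]
insert 3 at 4 → [3, 7, 2, 4, 3, 5, 8, 8, 0]
L[-8] = L[-1]+L[-1] = 0+0 = 0 → [3, 0, 2, 4, 3, 5, 8, 8, 0]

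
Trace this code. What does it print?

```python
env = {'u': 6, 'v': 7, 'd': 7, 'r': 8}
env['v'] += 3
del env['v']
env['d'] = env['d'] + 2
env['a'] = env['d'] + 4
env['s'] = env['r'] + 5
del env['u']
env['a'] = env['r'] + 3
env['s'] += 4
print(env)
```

{'d': 9, 'r': 8, 'a': 11, 's': 17}

env['v'] = 7+3 = 10 → {'u': 6, 'v': 10, 'd': 7, 'r': 8}
del 'v' → {'u': 6, 'd': 7, 'r': 8}
env['d'] = env['d']+2 = 9 → {'u': 6, 'd': 9, 'r': 8}
env['a'] = env['d']+4 = 13 → {'u': 6, 'd': 9, 'r': 8, 'a': 13}
env['s'] = env['r']+5 = 13 → {'u': 6, 'd': 9, 'r': 8, 'a': 13, 's': 13}
del 'u' → {'d': 9, 'r': 8, 'a': 13, 's': 13}
env['a'] = env['r']+3 = 11 → {'d': 9, 'r': 8, 'a': 11, 's': 13}
env['s'] = 13+4 = 17 → {'d': 9, 'r': 8, 'a': 11, 's': 17}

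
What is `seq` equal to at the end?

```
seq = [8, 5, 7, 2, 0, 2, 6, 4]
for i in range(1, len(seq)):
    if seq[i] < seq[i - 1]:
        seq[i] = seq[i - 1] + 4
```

[8, 12, 16, 20, 24, 28, 32, 36]

i=1: 5<8, seq[1] = 8+4 = 12 → [8, 12, 7, 2, 0, 2, 6, 4]
i=2: 7<12, seq[2] = 12+4 = 16 → [8, 12, 16, 2, 0, 2, 6, 4]
i=3: 2<16, seq[3] = 16+4 = 20 → [8, 12, 16, 20, 0, 2, 6, 4]
i=4: 0<20, seq[4] = 20+4 = 24 → [8, 12, 16, 20, 24, 2, 6, 4]
i=5: 2<24, seq[5] = 24+4 = 28 → [8, 12, 16, 20, 24, 28, 6, 4]
i=6: 6<28, seq[6] = 28+4 = 32 → [8, 12, 16, 20, 24, 28, 32, 4]
i=7: 4<32, seq[7] = 32+4 = 36 → [8, 12, 16, 20, 24, 28, 32, 36]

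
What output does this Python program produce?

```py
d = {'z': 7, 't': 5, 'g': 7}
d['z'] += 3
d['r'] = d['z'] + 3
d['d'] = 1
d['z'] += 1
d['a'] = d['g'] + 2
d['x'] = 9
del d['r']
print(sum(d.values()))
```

42

d['z'] = 7+3 = 10 → {'z': 10, 't': 5, 'g': 7}
d['r'] = d['z']+3 = 13 → {'z': 10, 't': 5, 'g': 7, 'r': 13}
d['d'] = 1 → {'z': 10, 't': 5, 'g': 7, 'r': 13, 'd': 1}
d['z'] = 10+1 = 11 → {'z': 11, 't': 5, 'g': 7, 'r': 13, 'd': 1}
d['a'] = d['g']+2 = 9 → {'z': 11, 't': 5, 'g': 7, 'r': 13, 'd': 1, 'a': 9}
d['x'] = 9 → {'z': 11, 't': 5, 'g': 7, 'r': 13, 'd': 1, 'a': 9, 'x': 9}
del 'r' → {'z': 11, 't': 5, 'g': 7, 'd': 1, 'a': 9, 'x': 9}
sum of values = 42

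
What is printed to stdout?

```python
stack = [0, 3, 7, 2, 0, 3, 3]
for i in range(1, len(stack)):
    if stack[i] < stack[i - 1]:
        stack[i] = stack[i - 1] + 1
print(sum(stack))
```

48

i=1: 3>=0, unchanged → [0, 3, 7, 2, 0, 3, 3]
i=2: 7>=3, unchanged → [0, 3, 7, 2, 0, 3, 3]
i=3: 2<7, stack[3] = 7+1 = 8 → [0, 3, 7, 8, 0, 3, 3]
i=4: 0<8, stack[4] = 8+1 = 9 → [0, 3, 7, 8, 9, 3, 3]
i=5: 3<9, stack[5] = 9+1 = 10 → [0, 3, 7, 8, 9, 10, 3]
i=6: 3<10, stack[6] = 10+1 = 11 → [0, 3, 7, 8, 9, 10, 11]
sum = 48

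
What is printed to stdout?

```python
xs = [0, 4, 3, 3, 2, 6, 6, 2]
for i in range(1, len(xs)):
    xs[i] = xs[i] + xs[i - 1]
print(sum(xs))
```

i=1: xs[1] = 4+0 = 4 → [0, 4, 3, 3, 2, 6, 6, 2]
i=2: xs[2] = 3+4 = 7 → [0, 4, 7, 3, 2, 6, 6, 2]
i=3: xs[3] = 3+7 = 10 → [0, 4, 7, 10, 2, 6, 6, 2]
i=4: xs[4] = 2+10 = 12 → [0, 4, 7, 10, 12, 6, 6, 2]
i=5: xs[5] = 6+12 = 18 → [0, 4, 7, 10, 12, 18, 6, 2]
i=6: xs[6] = 6+18 = 24 → [0, 4, 7, 10, 12, 18, 24, 2]
i=7: xs[7] = 2+24 = 26 → [0, 4, 7, 10, 12, 18, 24, 26]
sum = 101

101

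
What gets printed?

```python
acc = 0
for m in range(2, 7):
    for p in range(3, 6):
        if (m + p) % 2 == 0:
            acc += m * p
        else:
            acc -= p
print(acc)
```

m=2,p=3: odd sum, acc = 0-3 = -3
m=2,p=4: even sum, acc = (-3)+8 = 5
m=2,p=5: odd sum, acc = 5-5 = 0
m=3,p=3: even sum, acc = 0+9 = 9
m=3,p=4: odd sum, acc = 9-4 = 5
m=3,p=5: even sum, acc = 5+15 = 20
m=4,p=3: odd sum, acc = 20-3 = 17
m=4,p=4: even sum, acc = 17+16 = 33
m=4,p=5: odd sum, acc = 33-5 = 28
m=5,p=3: even sum, acc = 28+15 = 43
m=5,p=4: odd sum, acc = 43-4 = 39
m=5,p=5: even sum, acc = 39+25 = 64
m=6,p=3: odd sum, acc = 64-3 = 61
m=6,p=4: even sum, acc = 61+24 = 85
m=6,p=5: odd sum, acc = 85-5 = 80

80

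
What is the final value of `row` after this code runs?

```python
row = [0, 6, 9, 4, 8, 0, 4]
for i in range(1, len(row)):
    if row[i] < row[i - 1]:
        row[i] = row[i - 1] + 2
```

[0, 6, 9, 11, 13, 15, 17]

i=1: 6>=0, unchanged → [0, 6, 9, 4, 8, 0, 4]
i=2: 9>=6, unchanged → [0, 6, 9, 4, 8, 0, 4]
i=3: 4<9, row[3] = 9+2 = 11 → [0, 6, 9, 11, 8, 0, 4]
i=4: 8<11, row[4] = 11+2 = 13 → [0, 6, 9, 11, 13, 0, 4]
i=5: 0<13, row[5] = 13+2 = 15 → [0, 6, 9, 11, 13, 15, 4]
i=6: 4<15, row[6] = 15+2 = 17 → [0, 6, 9, 11, 13, 15, 17]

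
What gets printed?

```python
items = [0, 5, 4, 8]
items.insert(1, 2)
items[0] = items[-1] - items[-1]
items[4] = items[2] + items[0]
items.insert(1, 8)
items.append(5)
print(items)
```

[0, 8, 2, 5, 4, 5, 5]

insert 2 at 1 → [0, 2, 5, 4, 8]
items[0] = items[-1]-items[-1] = 8-8 = 0 → [0, 2, 5, 4, 8]
items[4] = items[2]+items[0] = 5+0 = 5 → [0, 2, 5, 4, 5]
insert 8 at 1 → [0, 8, 2, 5, 4, 5]
append 5 → [0, 8, 2, 5, 4, 5, 5]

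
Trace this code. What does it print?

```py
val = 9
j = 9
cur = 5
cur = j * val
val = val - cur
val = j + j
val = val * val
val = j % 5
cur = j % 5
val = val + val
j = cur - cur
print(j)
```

cur = 9*9 = 81
val = 9-81 = -72
val = 9+9 = 18
val = 18*18 = 324
val = 9%5 = 4
cur = 9%5 = 4
val = 4+4 = 8
j = 4-4 = 0

0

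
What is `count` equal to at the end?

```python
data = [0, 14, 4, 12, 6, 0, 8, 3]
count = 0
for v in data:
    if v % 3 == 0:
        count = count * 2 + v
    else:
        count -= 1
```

v=0: %3==0, count = 0*2+0 = 0
v=14: not %3==0, count = 0-1 = -1
v=4: not %3==0, count = (-1)-1 = -2
v=12: %3==0, count = (-2)*2+12 = 8
v=6: %3==0, count = 8*2+6 = 22
v=0: %3==0, count = 22*2+0 = 44
v=8: not %3==0, count = 44-1 = 43
v=3: %3==0, count = 43*2+3 = 89

89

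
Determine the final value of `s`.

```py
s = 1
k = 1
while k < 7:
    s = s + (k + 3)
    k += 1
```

40

k=1: s = 1+4 = 5
k=2: s = 5+5 = 10
k=3: s = 10+6 = 16
k=4: s = 16+7 = 23
k=5: s = 23+8 = 31
k=6: s = 31+9 = 40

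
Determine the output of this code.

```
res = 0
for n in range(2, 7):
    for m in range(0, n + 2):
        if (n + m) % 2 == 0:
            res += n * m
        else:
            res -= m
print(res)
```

n=2,m=0: even sum, res = 0+0 = 0
n=2,m=1: odd sum, res = 0-1 = -1
n=2,m=2: even sum, res = (-1)+4 = 3
n=2,m=3: odd sum, res = 3-3 = 0
n=3,m=0: odd sum, res = 0-0 = 0
n=3,m=1: even sum, res = 0+3 = 3
n=3,m=2: odd sum, res = 3-2 = 1
n=3,m=3: even sum, res = 1+9 = 10
n=3,m=4: odd sum, res = 10-4 = 6
n=4,m=0: even sum, res = 6+0 = 6
n=4,m=1: odd sum, res = 6-1 = 5
n=4,m=2: even sum, res = 5+8 = 13
n=4,m=3: odd sum, res = 13-3 = 10
n=4,m=4: even sum, res = 10+16 = 26
n=4,m=5: odd sum, res = 26-5 = 21
n=5,m=0: odd sum, res = 21-0 = 21
n=5,m=1: even sum, res = 21+5 = 26
n=5,m=2: odd sum, res = 26-2 = 24
n=5,m=3: even sum, res = 24+15 = 39
n=5,m=4: odd sum, res = 39-4 = 35
n=5,m=5: even sum, res = 35+25 = 60
n=5,m=6: odd sum, res = 60-6 = 54
n=6,m=0: even sum, res = 54+0 = 54
n=6,m=1: odd sum, res = 54-1 = 53
n=6,m=2: even sum, res = 53+12 = 65
n=6,m=3: odd sum, res = 65-3 = 62
n=6,m=4: even sum, res = 62+24 = 86
n=6,m=5: odd sum, res = 86-5 = 81
n=6,m=6: even sum, res = 81+36 = 117
n=6,m=7: odd sum, res = 117-7 = 110

110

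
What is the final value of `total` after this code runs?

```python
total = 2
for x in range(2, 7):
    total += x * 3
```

x=2: total = 2+2*3 = 8
x=3: total = 8+3*3 = 17
x=4: total = 17+4*3 = 29
x=5: total = 29+5*3 = 44
x=6: total = 44+6*3 = 62

62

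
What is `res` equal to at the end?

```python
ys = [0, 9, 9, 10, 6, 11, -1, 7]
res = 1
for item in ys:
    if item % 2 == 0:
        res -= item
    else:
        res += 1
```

-10

item=0: even, res = 1-0 = 1
item=9: not even, res = 1+1 = 2
item=9: not even, res = 2+1 = 3
item=10: even, res = 3-10 = -7
item=6: even, res = (-7)-6 = -13
item=11: not even, res = (-13)+1 = -12
item=-1: not even, res = (-12)+1 = -11
item=7: not even, res = (-11)+1 = -10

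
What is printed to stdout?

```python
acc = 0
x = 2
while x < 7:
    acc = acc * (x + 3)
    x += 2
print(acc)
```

x=2: acc = 0*5 = 0
x=4: acc = 0*7 = 0
x=6: acc = 0*9 = 0

0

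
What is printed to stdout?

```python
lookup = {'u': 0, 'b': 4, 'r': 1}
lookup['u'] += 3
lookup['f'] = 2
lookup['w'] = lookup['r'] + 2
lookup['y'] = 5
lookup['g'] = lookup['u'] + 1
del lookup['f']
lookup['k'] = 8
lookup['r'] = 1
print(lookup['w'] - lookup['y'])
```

-2

lookup['u'] = 0+3 = 3 → {'u': 3, 'b': 4, 'r': 1}
lookup['f'] = 2 → {'u': 3, 'b': 4, 'r': 1, 'f': 2}
lookup['w'] = lookup['r']+2 = 3 → {'u': 3, 'b': 4, 'r': 1, 'f': 2, 'w': 3}
lookup['y'] = 5 → {'u': 3, 'b': 4, 'r': 1, 'f': 2, 'w': 3, 'y': 5}
lookup['g'] = lookup['u']+1 = 4 → {'u': 3, 'b': 4, 'r': 1, 'f': 2, 'w': 3, 'y': 5, 'g': 4}
del 'f' → {'u': 3, 'b': 4, 'r': 1, 'w': 3, 'y': 5, 'g': 4}
lookup['k'] = 8 → {'u': 3, 'b': 4, 'r': 1, 'w': 3, 'y': 5, 'g': 4, 'k': 8}
lookup['r'] = 1 → {'u': 3, 'b': 4, 'r': 1, 'w': 3, 'y': 5, 'g': 4, 'k': 8}
lookup['w']-lookup['y'] = 3-5 = -2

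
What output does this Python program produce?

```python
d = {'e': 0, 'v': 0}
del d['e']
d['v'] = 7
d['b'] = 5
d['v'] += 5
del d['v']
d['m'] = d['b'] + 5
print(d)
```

{'b': 5, 'm': 10}

del 'e' → {'v': 0}
d['v'] = 7 → {'v': 7}
d['b'] = 5 → {'v': 7, 'b': 5}
d['v'] = 7+5 = 12 → {'v': 12, 'b': 5}
del 'v' → {'b': 5}
d['m'] = d['b']+5 = 10 → {'b': 5, 'm': 10}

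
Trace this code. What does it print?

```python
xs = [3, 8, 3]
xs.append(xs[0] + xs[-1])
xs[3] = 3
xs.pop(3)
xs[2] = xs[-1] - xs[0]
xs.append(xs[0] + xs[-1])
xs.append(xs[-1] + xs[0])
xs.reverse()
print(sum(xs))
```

append xs[0]+xs[-1] = 3+3 = 6 → [3, 8, 3, 6]
xs[3] = 3 → [3, 8, 3, 3]
pop(3) removes 3 → [3, 8, 3]
xs[2] = xs[-1]-xs[0] = 3-3 = 0 → [3, 8, 0]
append xs[0]+xs[-1] = 3+0 = 3 → [3, 8, 0, 3]
append xs[-1]+xs[0] = 3+3 = 6 → [3, 8, 0, 3, 6]
reverse → [6, 3, 0, 8, 3]
sum = 20

20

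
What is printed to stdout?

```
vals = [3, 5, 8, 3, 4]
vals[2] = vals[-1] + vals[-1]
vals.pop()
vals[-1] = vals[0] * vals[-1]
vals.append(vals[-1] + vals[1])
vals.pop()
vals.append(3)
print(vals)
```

[3, 5, 8, 9, 3]

vals[2] = vals[-1]+vals[-1] = 4+4 = 8 → [3, 5, 8, 3, 4]
pop() removes 4 → [3, 5, 8, 3]
vals[-1] = vals[0]*vals[-1] = 3*3 = 9 → [3, 5, 8, 9]
append vals[-1]+vals[1] = 9+5 = 14 → [3, 5, 8, 9, 14]
pop() removes 14 → [3, 5, 8, 9]
append 3 → [3, 5, 8, 9, 3]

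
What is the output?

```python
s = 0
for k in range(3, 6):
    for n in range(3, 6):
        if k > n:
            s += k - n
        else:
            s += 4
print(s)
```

28

k=3,n=3: not 3>3, s = 0+4 = 4
k=3,n=4: not 3>4, s = 4+4 = 8
k=3,n=5: not 3>5, s = 8+4 = 12
k=4,n=3: 4>3, s = 12+1 = 13
k=4,n=4: not 4>4, s = 13+4 = 17
k=4,n=5: not 4>5, s = 17+4 = 21
k=5,n=3: 5>3, s = 21+2 = 23
k=5,n=4: 5>4, s = 23+1 = 24
k=5,n=5: not 5>5, s = 24+4 = 28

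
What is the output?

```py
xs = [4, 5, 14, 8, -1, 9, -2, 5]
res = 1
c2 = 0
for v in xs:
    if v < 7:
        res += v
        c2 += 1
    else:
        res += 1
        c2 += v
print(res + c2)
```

v=4: <7, res = 1+4 = 5; c2=1
v=5: <7, res = 5+5 = 10; c2=2
v=14: not <7, res = 10+1 = 11; c2=16
v=8: not <7, res = 11+1 = 12; c2=24
v=-1: <7, res = 12+(-1) = 11; c2=25
v=9: not <7, res = 11+1 = 12; c2=34
v=-2: <7, res = 12+(-2) = 10; c2=35
v=5: <7, res = 10+5 = 15; c2=36
res+c2 = 15+36 = 51

51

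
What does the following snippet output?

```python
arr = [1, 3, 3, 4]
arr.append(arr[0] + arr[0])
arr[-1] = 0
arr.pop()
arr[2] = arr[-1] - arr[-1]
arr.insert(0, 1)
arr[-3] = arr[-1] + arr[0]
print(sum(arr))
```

append arr[0]+arr[0] = 1+1 = 2 → [1, 3, 3, 4, 2]
arr[-1] = 0 → [1, 3, 3, 4, 0]
pop() removes 0 → [1, 3, 3, 4]
arr[2] = arr[-1]-arr[-1] = 4-4 = 0 → [1, 3, 0, 4]
insert 1 at 0 → [1, 1, 3, 0, 4]
arr[-3] = arr[-1]+arr[0] = 4+1 = 5 → [1, 1, 5, 0, 4]
sum = 11

11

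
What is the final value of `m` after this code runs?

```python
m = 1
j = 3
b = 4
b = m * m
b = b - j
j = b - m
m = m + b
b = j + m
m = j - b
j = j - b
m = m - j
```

0

b = 1*1 = 1
b = 1-3 = -2
j = (-2)-1 = -3
m = 1+(-2) = -1
b = (-3)+(-1) = -4
m = (-3)-(-4) = 1
j = (-3)-(-4) = 1
m = 1-1 = 0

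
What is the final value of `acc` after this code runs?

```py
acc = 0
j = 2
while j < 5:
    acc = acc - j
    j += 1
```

j=2: acc = 0-2 = -2
j=3: acc = (-2)-3 = -5
j=4: acc = (-5)-4 = -9

-9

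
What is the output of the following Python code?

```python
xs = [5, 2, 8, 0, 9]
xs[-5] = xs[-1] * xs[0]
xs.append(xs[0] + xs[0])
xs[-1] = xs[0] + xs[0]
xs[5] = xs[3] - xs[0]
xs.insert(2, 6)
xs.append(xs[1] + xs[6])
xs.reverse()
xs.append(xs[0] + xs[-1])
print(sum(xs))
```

xs[-5] = xs[-1]*xs[0] = 9*5 = 45 → [45, 2, 8, 0, 9]
append xs[0]+xs[0] = 45+45 = 90 → [45, 2, 8, 0, 9, 90]
xs[-1] = xs[0]+xs[0] = 45+45 = 90 → [45, 2, 8, 0, 9, 90]
xs[5] = xs[3]-xs[0] = 0-45 = -45 → [45, 2, 8, 0, 9, -45]
insert 6 at 2 → [45, 2, 6, 8, 0, 9, -45]
append xs[1]+xs[6] = 2+(-45) = -43 → [45, 2, 6, 8, 0, 9, -45, -43]
reverse → [-43, -45, 9, 0, 8, 6, 2, 45]
append xs[0]+xs[-1] = (-43)+45 = 2 → [-43, -45, 9, 0, 8, 6, 2, 45, 2]
sum = -16

-16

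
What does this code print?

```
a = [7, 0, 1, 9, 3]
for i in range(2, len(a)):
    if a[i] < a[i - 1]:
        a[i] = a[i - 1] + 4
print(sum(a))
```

i=2: 1>=0, unchanged → [7, 0, 1, 9, 3]
i=3: 9>=1, unchanged → [7, 0, 1, 9, 3]
i=4: 3<9, a[4] = 9+4 = 13 → [7, 0, 1, 9, 13]
sum = 30

30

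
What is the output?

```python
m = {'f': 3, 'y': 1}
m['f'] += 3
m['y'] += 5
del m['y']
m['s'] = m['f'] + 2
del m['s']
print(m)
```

m['f'] = 3+3 = 6 → {'f': 6, 'y': 1}
m['y'] = 1+5 = 6 → {'f': 6, 'y': 6}
del 'y' → {'f': 6}
m['s'] = m['f']+2 = 8 → {'f': 6, 's': 8}
del 's' → {'f': 6}

{'f': 6}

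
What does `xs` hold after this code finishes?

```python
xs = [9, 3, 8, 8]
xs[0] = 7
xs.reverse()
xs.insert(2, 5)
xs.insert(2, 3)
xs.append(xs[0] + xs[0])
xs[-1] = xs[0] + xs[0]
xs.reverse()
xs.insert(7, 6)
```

xs[0] = 7 → [7, 3, 8, 8]
reverse → [8, 8, 3, 7]
insert 5 at 2 → [8, 8, 5, 3, 7]
insert 3 at 2 → [8, 8, 3, 5, 3, 7]
append xs[0]+xs[0] = 8+8 = 16 → [8, 8, 3, 5, 3, 7, 16]
xs[-1] = xs[0]+xs[0] = 8+8 = 16 → [8, 8, 3, 5, 3, 7, 16]
reverse → [16, 7, 3, 5, 3, 8, 8]
insert 6 at 7 → [16, 7, 3, 5, 3, 8, 8, 6]

[16, 7, 3, 5, 3, 8, 8, 6]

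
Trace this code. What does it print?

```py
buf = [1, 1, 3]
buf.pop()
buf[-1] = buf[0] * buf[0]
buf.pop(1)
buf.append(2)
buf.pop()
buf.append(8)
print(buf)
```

pop() removes 3 → [1, 1]
buf[-1] = buf[0]*buf[0] = 1*1 = 1 → [1, 1]
pop(1) removes 1 → [1]
append 2 → [1, 2]
pop() removes 2 → [1]
append 8 → [1, 8]

[1, 8]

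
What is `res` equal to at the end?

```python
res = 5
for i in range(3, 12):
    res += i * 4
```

257

i=3: res = 5+3*4 = 17
i=4: res = 17+4*4 = 33
i=5: res = 33+5*4 = 53
i=6: res = 53+6*4 = 77
i=7: res = 77+7*4 = 105
i=8: res = 105+8*4 = 137
i=9: res = 137+9*4 = 173
i=10: res = 173+10*4 = 213
i=11: res = 213+11*4 = 257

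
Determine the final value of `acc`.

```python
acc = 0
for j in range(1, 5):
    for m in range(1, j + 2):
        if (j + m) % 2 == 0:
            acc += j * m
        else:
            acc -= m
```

j=1,m=1: even sum, acc = 0+1 = 1
j=1,m=2: odd sum, acc = 1-2 = -1
j=2,m=1: odd sum, acc = (-1)-1 = -2
j=2,m=2: even sum, acc = (-2)+4 = 2
j=2,m=3: odd sum, acc = 2-3 = -1
j=3,m=1: even sum, acc = (-1)+3 = 2
j=3,m=2: odd sum, acc = 2-2 = 0
j=3,m=3: even sum, acc = 0+9 = 9
j=3,m=4: odd sum, acc = 9-4 = 5
j=4,m=1: odd sum, acc = 5-1 = 4
j=4,m=2: even sum, acc = 4+8 = 12
j=4,m=3: odd sum, acc = 12-3 = 9
j=4,m=4: even sum, acc = 9+16 = 25
j=4,m=5: odd sum, acc = 25-5 = 20

20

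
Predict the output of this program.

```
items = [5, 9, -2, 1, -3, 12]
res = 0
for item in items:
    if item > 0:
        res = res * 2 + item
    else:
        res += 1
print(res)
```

item=5: >0, res = 0*2+5 = 5
item=9: >0, res = 5*2+9 = 19
item=-2: not >0, res = 19+1 = 20
item=1: >0, res = 20*2+1 = 41
item=-3: not >0, res = 41+1 = 42
item=12: >0, res = 42*2+12 = 96

96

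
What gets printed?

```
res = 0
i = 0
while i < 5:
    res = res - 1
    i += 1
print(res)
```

-5

i=0: res = 0-1 = -1
i=1: res = (-1)-1 = -2
i=2: res = (-2)-1 = -3
i=3: res = (-3)-1 = -4
i=4: res = (-4)-1 = -5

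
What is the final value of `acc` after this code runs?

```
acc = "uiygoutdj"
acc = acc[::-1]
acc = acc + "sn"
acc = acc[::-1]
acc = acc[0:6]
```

reverse → 'jdtuogyiu'
+ 'sn' → 'jdtuogyiusn'
reverse → 'nsuiygoutdj'
slice [0:6] → 'nsuiyg'

'nsuiyg'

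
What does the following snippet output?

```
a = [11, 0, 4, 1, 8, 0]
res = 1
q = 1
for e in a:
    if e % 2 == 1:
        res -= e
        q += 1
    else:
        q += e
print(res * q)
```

-165

e=11: odd, res = 1-11 = -10; q=2
e=0: not odd; q=2
e=4: not odd; q=6
e=1: odd, res = (-10)-1 = -11; q=7
e=8: not odd; q=15
e=0: not odd; q=15
res*q = (-11)*15 = -165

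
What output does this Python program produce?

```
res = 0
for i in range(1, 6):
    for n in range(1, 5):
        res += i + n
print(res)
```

110

i=1,n=1: res = 0+2 = 2
i=1,n=2: res = 2+3 = 5
i=1,n=3: res = 5+4 = 9
i=1,n=4: res = 9+5 = 14
i=2,n=1: res = 14+3 = 17
i=2,n=2: res = 17+4 = 21
i=2,n=3: res = 21+5 = 26
i=2,n=4: res = 26+6 = 32
i=3,n=1: res = 32+4 = 36
i=3,n=2: res = 36+5 = 41
i=3,n=3: res = 41+6 = 47
i=3,n=4: res = 47+7 = 54
i=4,n=1: res = 54+5 = 59
i=4,n=2: res = 59+6 = 65
i=4,n=3: res = 65+7 = 72
i=4,n=4: res = 72+8 = 80
i=5,n=1: res = 80+6 = 86
i=5,n=2: res = 86+7 = 93
i=5,n=3: res = 93+8 = 101
i=5,n=4: res = 101+9 = 110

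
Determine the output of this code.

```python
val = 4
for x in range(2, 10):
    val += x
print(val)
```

x=2: val = 4+2 = 6
x=3: val = 6+3 = 9
x=4: val = 9+4 = 13
x=5: val = 13+5 = 18
x=6: val = 18+6 = 24
x=7: val = 24+7 = 31
x=8: val = 31+8 = 39
x=9: val = 39+9 = 48

48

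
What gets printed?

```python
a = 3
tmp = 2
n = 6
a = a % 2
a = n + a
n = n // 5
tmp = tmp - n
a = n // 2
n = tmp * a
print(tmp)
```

1

a = 3%2 = 1
a = 6+1 = 7
n = 6//5 = 1
tmp = 2-1 = 1
a = 1//2 = 0
n = 1*0 = 0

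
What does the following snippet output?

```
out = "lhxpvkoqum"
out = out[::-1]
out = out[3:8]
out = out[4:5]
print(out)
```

x

reverse → 'muqokvpxhl'
slice [3:8] → 'okvpx'
slice [4:5] → 'x'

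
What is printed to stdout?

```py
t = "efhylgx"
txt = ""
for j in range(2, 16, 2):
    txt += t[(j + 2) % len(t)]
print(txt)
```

lxfygeh

j=2: add t[4]='l' → 'l'
j=4: add t[6]='x' → 'lx'
j=6: add t[1]='f' → 'lxf'
j=8: add t[3]='y' → 'lxfy'
j=10: add t[5]='g' → 'lxfyg'
j=12: add t[0]='e' → 'lxfyge'
j=14: add t[2]='h' → 'lxfygeh'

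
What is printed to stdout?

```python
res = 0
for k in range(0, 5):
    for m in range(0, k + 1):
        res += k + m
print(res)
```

k=0,m=0: res = 0+0 = 0
k=1,m=0: res = 0+1 = 1
k=1,m=1: res = 1+2 = 3
k=2,m=0: res = 3+2 = 5
k=2,m=1: res = 5+3 = 8
k=2,m=2: res = 8+4 = 12
k=3,m=0: res = 12+3 = 15
k=3,m=1: res = 15+4 = 19
k=3,m=2: res = 19+5 = 24
k=3,m=3: res = 24+6 = 30
k=4,m=0: res = 30+4 = 34
k=4,m=1: res = 34+5 = 39
k=4,m=2: res = 39+6 = 45
k=4,m=3: res = 45+7 = 52
k=4,m=4: res = 52+8 = 60

60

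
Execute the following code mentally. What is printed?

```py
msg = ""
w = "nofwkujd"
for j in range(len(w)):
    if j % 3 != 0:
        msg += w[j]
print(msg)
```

ofkud

j=0: skip
j=1: add 'o' → 'o'
j=2: add 'f' → 'of'
j=3: skip
j=4: add 'k' → 'ofk'
j=5: add 'u' → 'ofku'
j=6: skip
j=7: add 'd' → 'ofkud'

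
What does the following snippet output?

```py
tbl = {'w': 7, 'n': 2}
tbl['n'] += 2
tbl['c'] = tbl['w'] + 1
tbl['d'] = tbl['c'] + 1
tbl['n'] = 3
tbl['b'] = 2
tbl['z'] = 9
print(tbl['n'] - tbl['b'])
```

1

tbl['n'] = 2+2 = 4 → {'w': 7, 'n': 4}
tbl['c'] = tbl['w']+1 = 8 → {'w': 7, 'n': 4, 'c': 8}
tbl['d'] = tbl['c']+1 = 9 → {'w': 7, 'n': 4, 'c': 8, 'd': 9}
tbl['n'] = 3 → {'w': 7, 'n': 3, 'c': 8, 'd': 9}
tbl['b'] = 2 → {'w': 7, 'n': 3, 'c': 8, 'd': 9, 'b': 2}
tbl['z'] = 9 → {'w': 7, 'n': 3, 'c': 8, 'd': 9, 'b': 2, 'z': 9}
tbl['n']-tbl['b'] = 3-2 = 1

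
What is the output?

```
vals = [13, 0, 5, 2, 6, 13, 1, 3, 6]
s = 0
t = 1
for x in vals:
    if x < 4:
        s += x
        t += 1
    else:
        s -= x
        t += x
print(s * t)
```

x=13: not <4, s = 0-13 = -13; t=14
x=0: <4, s = (-13)+0 = -13; t=15
x=5: not <4, s = (-13)-5 = -18; t=20
x=2: <4, s = (-18)+2 = -16; t=21
x=6: not <4, s = (-16)-6 = -22; t=27
x=13: not <4, s = (-22)-13 = -35; t=40
x=1: <4, s = (-35)+1 = -34; t=41
x=3: <4, s = (-34)+3 = -31; t=42
x=6: not <4, s = (-31)-6 = -37; t=48
s*t = (-37)*48 = -1776

-1776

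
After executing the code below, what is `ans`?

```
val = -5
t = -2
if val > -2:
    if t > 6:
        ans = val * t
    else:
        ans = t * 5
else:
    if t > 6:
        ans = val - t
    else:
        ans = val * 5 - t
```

-23

val=-5, t=-2
val > -2 is False; t > 6 is False
→ ans = val * 5 - t = -23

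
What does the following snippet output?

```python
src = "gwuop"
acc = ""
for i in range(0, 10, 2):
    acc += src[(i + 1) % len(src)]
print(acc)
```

i=0: add src[1]='w' → 'w'
i=2: add src[3]='o' → 'wo'
i=4: add src[0]='g' → 'wog'
i=6: add src[2]='u' → 'wogu'
i=8: add src[4]='p' → 'wogup'

wogup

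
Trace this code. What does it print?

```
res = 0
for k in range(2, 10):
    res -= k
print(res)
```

k=2: res = 0-2 = -2
k=3: res = (-2)-3 = -5
k=4: res = (-5)-4 = -9
k=5: res = (-9)-5 = -14
k=6: res = (-14)-6 = -20
k=7: res = (-20)-7 = -27
k=8: res = (-27)-8 = -35
k=9: res = (-35)-9 = -44

-44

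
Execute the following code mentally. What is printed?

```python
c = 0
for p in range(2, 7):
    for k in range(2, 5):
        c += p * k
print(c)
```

180

p=2,k=2: c = 0+4 = 4
p=2,k=3: c = 4+6 = 10
p=2,k=4: c = 10+8 = 18
p=3,k=2: c = 18+6 = 24
p=3,k=3: c = 24+9 = 33
p=3,k=4: c = 33+12 = 45
p=4,k=2: c = 45+8 = 53
p=4,k=3: c = 53+12 = 65
p=4,k=4: c = 65+16 = 81
p=5,k=2: c = 81+10 = 91
p=5,k=3: c = 91+15 = 106
p=5,k=4: c = 106+20 = 126
p=6,k=2: c = 126+12 = 138
p=6,k=3: c = 138+18 = 156
p=6,k=4: c = 156+24 = 180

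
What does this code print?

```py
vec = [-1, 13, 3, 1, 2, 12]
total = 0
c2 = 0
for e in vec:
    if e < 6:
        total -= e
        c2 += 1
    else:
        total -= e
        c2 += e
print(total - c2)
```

-59

e=-1: <6, total = 0-(-1) = 1; c2=1
e=13: not <6, total = 1-13 = -12; c2=14
e=3: <6, total = (-12)-3 = -15; c2=15
e=1: <6, total = (-15)-1 = -16; c2=16
e=2: <6, total = (-16)-2 = -18; c2=17
e=12: not <6, total = (-18)-12 = -30; c2=29
total-c2 = (-30)-29 = -59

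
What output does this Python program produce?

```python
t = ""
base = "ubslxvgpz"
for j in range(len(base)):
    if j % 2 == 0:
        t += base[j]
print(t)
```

j=0: add 'u' → 'u'
j=1: skip
j=2: add 's' → 'us'
j=3: skip
j=4: add 'x' → 'usx'
j=5: skip
j=6: add 'g' → 'usxg'
j=7: skip
j=8: add 'z' → 'usxgz'

usxgz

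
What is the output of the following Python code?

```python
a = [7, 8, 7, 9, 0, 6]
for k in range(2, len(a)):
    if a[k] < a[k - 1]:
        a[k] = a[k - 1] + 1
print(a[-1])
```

k=2: 7<8, a[2] = 8+1 = 9 → [7, 8, 9, 9, 0, 6]
k=3: 9>=9, unchanged → [7, 8, 9, 9, 0, 6]
k=4: 0<9, a[4] = 9+1 = 10 → [7, 8, 9, 9, 10, 6]
k=5: 6<10, a[5] = 10+1 = 11 → [7, 8, 9, 9, 10, 11]

11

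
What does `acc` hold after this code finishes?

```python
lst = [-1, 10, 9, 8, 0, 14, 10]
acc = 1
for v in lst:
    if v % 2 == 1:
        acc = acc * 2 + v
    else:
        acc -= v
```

v=-1: odd, acc = 1*2+(-1) = 1
v=10: not odd, acc = 1-10 = -9
v=9: odd, acc = (-9)*2+9 = -9
v=8: not odd, acc = (-9)-8 = -17
v=0: not odd, acc = (-17)-0 = -17
v=14: not odd, acc = (-17)-14 = -31
v=10: not odd, acc = (-31)-10 = -41

-41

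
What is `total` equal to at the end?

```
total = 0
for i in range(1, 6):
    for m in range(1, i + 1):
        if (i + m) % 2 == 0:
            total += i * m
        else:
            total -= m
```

73

i=1,m=1: even sum, total = 0+1 = 1
i=2,m=1: odd sum, total = 1-1 = 0
i=2,m=2: even sum, total = 0+4 = 4
i=3,m=1: even sum, total = 4+3 = 7
i=3,m=2: odd sum, total = 7-2 = 5
i=3,m=3: even sum, total = 5+9 = 14
i=4,m=1: odd sum, total = 14-1 = 13
i=4,m=2: even sum, total = 13+8 = 21
i=4,m=3: odd sum, total = 21-3 = 18
i=4,m=4: even sum, total = 18+16 = 34
i=5,m=1: even sum, total = 34+5 = 39
i=5,m=2: odd sum, total = 39-2 = 37
i=5,m=3: even sum, total = 37+15 = 52
i=5,m=4: odd sum, total = 52-4 = 48
i=5,m=5: even sum, total = 48+25 = 73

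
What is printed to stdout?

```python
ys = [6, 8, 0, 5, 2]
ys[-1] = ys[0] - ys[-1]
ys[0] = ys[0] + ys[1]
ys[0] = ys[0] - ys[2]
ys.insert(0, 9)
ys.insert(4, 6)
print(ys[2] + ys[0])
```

ys[-1] = ys[0]-ys[-1] = 6-2 = 4 → [6, 8, 0, 5, 4]
ys[0] = ys[0]+ys[1] = 6+8 = 14 → [14, 8, 0, 5, 4]
ys[0] = ys[0]-ys[2] = 14-0 = 14 → [14, 8, 0, 5, 4]
insert 9 at 0 → [9, 14, 8, 0, 5, 4]
insert 6 at 4 → [9, 14, 8, 0, 6, 5, 4]
ys[2]+ys[0] = 8+9 = 17

17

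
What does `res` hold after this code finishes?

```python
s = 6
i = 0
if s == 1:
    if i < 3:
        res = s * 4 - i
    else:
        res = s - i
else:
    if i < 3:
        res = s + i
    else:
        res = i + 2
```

6

s=6, i=0
s == 1 is False; i < 3 is True
→ res = s + i = 6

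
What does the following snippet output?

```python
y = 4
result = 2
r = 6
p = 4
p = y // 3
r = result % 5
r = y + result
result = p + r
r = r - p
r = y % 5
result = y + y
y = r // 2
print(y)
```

p = 4//3 = 1
r = 2%5 = 2
r = 4+2 = 6
result = 1+6 = 7
r = 6-1 = 5
r = 4%5 = 4
result = 4+4 = 8
y = 4//2 = 2

2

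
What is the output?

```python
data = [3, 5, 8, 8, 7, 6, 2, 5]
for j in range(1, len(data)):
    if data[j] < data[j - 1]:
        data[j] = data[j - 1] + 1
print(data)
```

[3, 5, 8, 8, 9, 10, 11, 12]

j=1: 5>=3, unchanged → [3, 5, 8, 8, 7, 6, 2, 5]
j=2: 8>=5, unchanged → [3, 5, 8, 8, 7, 6, 2, 5]
j=3: 8>=8, unchanged → [3, 5, 8, 8, 7, 6, 2, 5]
j=4: 7<8, data[4] = 8+1 = 9 → [3, 5, 8, 8, 9, 6, 2, 5]
j=5: 6<9, data[5] = 9+1 = 10 → [3, 5, 8, 8, 9, 10, 2, 5]
j=6: 2<10, data[6] = 10+1 = 11 → [3, 5, 8, 8, 9, 10, 11, 5]
j=7: 5<11, data[7] = 11+1 = 12 → [3, 5, 8, 8, 9, 10, 11, 12]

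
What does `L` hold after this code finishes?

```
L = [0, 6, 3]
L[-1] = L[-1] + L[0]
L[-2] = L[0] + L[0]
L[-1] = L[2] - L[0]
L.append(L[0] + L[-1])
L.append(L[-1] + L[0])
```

L[-1] = L[-1]+L[0] = 3+0 = 3 → [0, 6, 3]
L[-2] = L[0]+L[0] = 0+0 = 0 → [0, 0, 3]
L[-1] = L[2]-L[0] = 3-0 = 3 → [0, 0, 3]
append L[0]+L[-1] = 0+3 = 3 → [0, 0, 3, 3]
append L[-1]+L[0] = 3+0 = 3 → [0, 0, 3, 3, 3]

[0, 0, 3, 3, 3]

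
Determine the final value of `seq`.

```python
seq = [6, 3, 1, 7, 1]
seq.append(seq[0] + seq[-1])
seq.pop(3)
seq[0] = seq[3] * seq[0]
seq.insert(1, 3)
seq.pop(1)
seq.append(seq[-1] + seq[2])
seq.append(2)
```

append seq[0]+seq[-1] = 6+1 = 7 → [6, 3, 1, 7, 1, 7]
pop(3) removes 7 → [6, 3, 1, 1, 7]
seq[0] = seq[3]*seq[0] = 1*6 = 6 → [6, 3, 1, 1, 7]
insert 3 at 1 → [6, 3, 3, 1, 1, 7]
pop(1) removes 3 → [6, 3, 1, 1, 7]
append seq[-1]+seq[2] = 7+1 = 8 → [6, 3, 1, 1, 7, 8]
append 2 → [6, 3, 1, 1, 7, 8, 2]

[6, 3, 1, 1, 7, 8, 2]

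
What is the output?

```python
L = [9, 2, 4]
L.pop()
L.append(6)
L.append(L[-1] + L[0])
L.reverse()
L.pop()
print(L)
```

[15, 6, 2]

pop() removes 4 → [9, 2]
append 6 → [9, 2, 6]
append L[-1]+L[0] = 6+9 = 15 → [9, 2, 6, 15]
reverse → [15, 6, 2, 9]
pop() removes 9 → [15, 6, 2]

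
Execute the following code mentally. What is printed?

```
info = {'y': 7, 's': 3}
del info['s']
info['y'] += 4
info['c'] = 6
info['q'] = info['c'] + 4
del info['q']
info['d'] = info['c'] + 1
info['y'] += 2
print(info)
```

{'y': 13, 'c': 6, 'd': 7}

del 's' → {'y': 7}
info['y'] = 7+4 = 11 → {'y': 11}
info['c'] = 6 → {'y': 11, 'c': 6}
info['q'] = info['c']+4 = 10 → {'y': 11, 'c': 6, 'q': 10}
del 'q' → {'y': 11, 'c': 6}
info['d'] = info['c']+1 = 7 → {'y': 11, 'c': 6, 'd': 7}
info['y'] = 11+2 = 13 → {'y': 13, 'c': 6, 'd': 7}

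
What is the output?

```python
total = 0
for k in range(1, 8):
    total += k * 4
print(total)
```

k=1: total = 0+1*4 = 4
k=2: total = 4+2*4 = 12
k=3: total = 12+3*4 = 24
k=4: total = 24+4*4 = 40
k=5: total = 40+5*4 = 60
k=6: total = 60+6*4 = 84
k=7: total = 84+7*4 = 112

112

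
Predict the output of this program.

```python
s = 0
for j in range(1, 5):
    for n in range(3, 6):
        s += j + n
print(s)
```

j=1,n=3: s = 0+4 = 4
j=1,n=4: s = 4+5 = 9
j=1,n=5: s = 9+6 = 15
j=2,n=3: s = 15+5 = 20
j=2,n=4: s = 20+6 = 26
j=2,n=5: s = 26+7 = 33
j=3,n=3: s = 33+6 = 39
j=3,n=4: s = 39+7 = 46
j=3,n=5: s = 46+8 = 54
j=4,n=3: s = 54+7 = 61
j=4,n=4: s = 61+8 = 69
j=4,n=5: s = 69+9 = 78

78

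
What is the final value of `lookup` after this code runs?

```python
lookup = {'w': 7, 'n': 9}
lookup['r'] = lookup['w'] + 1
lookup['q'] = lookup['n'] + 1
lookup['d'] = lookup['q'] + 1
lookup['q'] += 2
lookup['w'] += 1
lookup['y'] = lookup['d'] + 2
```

lookup['r'] = lookup['w']+1 = 8 → {'w': 7, 'n': 9, 'r': 8}
lookup['q'] = lookup['n']+1 = 10 → {'w': 7, 'n': 9, 'r': 8, 'q': 10}
lookup['d'] = lookup['q']+1 = 11 → {'w': 7, 'n': 9, 'r': 8, 'q': 10, 'd': 11}
lookup['q'] = 10+2 = 12 → {'w': 7, 'n': 9, 'r': 8, 'q': 12, 'd': 11}
lookup['w'] = 7+1 = 8 → {'w': 8, 'n': 9, 'r': 8, 'q': 12, 'd': 11}
lookup['y'] = lookup['d']+2 = 13 → {'w': 8, 'n': 9, 'r': 8, 'q': 12, 'd': 11, 'y': 13}

{'w': 8, 'n': 9, 'r': 8, 'q': 12, 'd': 11, 'y': 13}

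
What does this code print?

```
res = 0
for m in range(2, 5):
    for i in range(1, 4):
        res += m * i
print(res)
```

54

m=2,i=1: res = 0+2 = 2
m=2,i=2: res = 2+4 = 6
m=2,i=3: res = 6+6 = 12
m=3,i=1: res = 12+3 = 15
m=3,i=2: res = 15+6 = 21
m=3,i=3: res = 21+9 = 30
m=4,i=1: res = 30+4 = 34
m=4,i=2: res = 34+8 = 42
m=4,i=3: res = 42+12 = 54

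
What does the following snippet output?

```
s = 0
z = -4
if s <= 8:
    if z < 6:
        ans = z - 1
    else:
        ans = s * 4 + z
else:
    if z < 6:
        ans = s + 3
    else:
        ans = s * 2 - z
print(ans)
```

-5

s=0, z=-4
s <= 8 is True; z < 6 is True
→ ans = z - 1 = -5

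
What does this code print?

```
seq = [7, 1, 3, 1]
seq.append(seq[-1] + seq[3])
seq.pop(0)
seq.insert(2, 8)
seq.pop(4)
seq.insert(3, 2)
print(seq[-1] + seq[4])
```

2

append seq[-1]+seq[3] = 1+1 = 2 → [7, 1, 3, 1, 2]
pop(0) removes 7 → [1, 3, 1, 2]
insert 8 at 2 → [1, 3, 8, 1, 2]
pop(4) removes 2 → [1, 3, 8, 1]
insert 2 at 3 → [1, 3, 8, 2, 1]
seq[-1]+seq[4] = 1+1 = 2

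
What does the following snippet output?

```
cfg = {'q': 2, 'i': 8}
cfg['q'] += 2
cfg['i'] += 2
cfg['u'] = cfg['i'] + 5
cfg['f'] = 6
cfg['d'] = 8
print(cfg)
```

cfg['q'] = 2+2 = 4 → {'q': 4, 'i': 8}
cfg['i'] = 8+2 = 10 → {'q': 4, 'i': 10}
cfg['u'] = cfg['i']+5 = 15 → {'q': 4, 'i': 10, 'u': 15}
cfg['f'] = 6 → {'q': 4, 'i': 10, 'u': 15, 'f': 6}
cfg['d'] = 8 → {'q': 4, 'i': 10, 'u': 15, 'f': 6, 'd': 8}

{'q': 4, 'i': 10, 'u': 15, 'f': 6, 'd': 8}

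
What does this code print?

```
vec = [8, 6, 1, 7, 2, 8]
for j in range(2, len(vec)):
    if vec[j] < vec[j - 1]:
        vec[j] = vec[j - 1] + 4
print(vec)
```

[8, 6, 10, 14, 18, 22]

j=2: 1<6, vec[2] = 6+4 = 10 → [8, 6, 10, 7, 2, 8]
j=3: 7<10, vec[3] = 10+4 = 14 → [8, 6, 10, 14, 2, 8]
j=4: 2<14, vec[4] = 14+4 = 18 → [8, 6, 10, 14, 18, 8]
j=5: 8<18, vec[5] = 18+4 = 22 → [8, 6, 10, 14, 18, 22]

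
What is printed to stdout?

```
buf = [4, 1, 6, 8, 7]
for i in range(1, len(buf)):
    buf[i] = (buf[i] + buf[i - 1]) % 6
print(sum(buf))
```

17

i=1: buf[1] = (1+4)%6 = 5 → [4, 5, 6, 8, 7]
i=2: buf[2] = (6+5)%6 = 5 → [4, 5, 5, 8, 7]
i=3: buf[3] = (8+5)%6 = 1 → [4, 5, 5, 1, 7]
i=4: buf[4] = (7+1)%6 = 2 → [4, 5, 5, 1, 2]
sum = 17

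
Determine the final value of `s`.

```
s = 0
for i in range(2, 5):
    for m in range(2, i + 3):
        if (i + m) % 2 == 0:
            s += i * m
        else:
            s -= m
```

67

i=2,m=2: even sum, s = 0+4 = 4
i=2,m=3: odd sum, s = 4-3 = 1
i=2,m=4: even sum, s = 1+8 = 9
i=3,m=2: odd sum, s = 9-2 = 7
i=3,m=3: even sum, s = 7+9 = 16
i=3,m=4: odd sum, s = 16-4 = 12
i=3,m=5: even sum, s = 12+15 = 27
i=4,m=2: even sum, s = 27+8 = 35
i=4,m=3: odd sum, s = 35-3 = 32
i=4,m=4: even sum, s = 32+16 = 48
i=4,m=5: odd sum, s = 48-5 = 43
i=4,m=6: even sum, s = 43+24 = 67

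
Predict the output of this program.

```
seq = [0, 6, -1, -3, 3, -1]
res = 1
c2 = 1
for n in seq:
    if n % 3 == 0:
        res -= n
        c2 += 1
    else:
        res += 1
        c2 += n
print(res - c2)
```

n=0: %3==0, res = 1-0 = 1; c2=2
n=6: %3==0, res = 1-6 = -5; c2=3
n=-1: not %3==0, res = (-5)+1 = -4; c2=2
n=-3: %3==0, res = (-4)-(-3) = -1; c2=3
n=3: %3==0, res = (-1)-3 = -4; c2=4
n=-1: not %3==0, res = (-4)+1 = -3; c2=3
res-c2 = (-3)-3 = -6

-6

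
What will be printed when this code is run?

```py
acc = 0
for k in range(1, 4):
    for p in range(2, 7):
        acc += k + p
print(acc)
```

90

k=1,p=2: acc = 0+3 = 3
k=1,p=3: acc = 3+4 = 7
k=1,p=4: acc = 7+5 = 12
k=1,p=5: acc = 12+6 = 18
k=1,p=6: acc = 18+7 = 25
k=2,p=2: acc = 25+4 = 29
k=2,p=3: acc = 29+5 = 34
k=2,p=4: acc = 34+6 = 40
k=2,p=5: acc = 40+7 = 47
k=2,p=6: acc = 47+8 = 55
k=3,p=2: acc = 55+5 = 60
k=3,p=3: acc = 60+6 = 66
k=3,p=4: acc = 66+7 = 73
k=3,p=5: acc = 73+8 = 81
k=3,p=6: acc = 81+9 = 90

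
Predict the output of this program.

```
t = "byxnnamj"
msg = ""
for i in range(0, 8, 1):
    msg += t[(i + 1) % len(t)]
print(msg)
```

i=0: add t[1]='y' → 'y'
i=1: add t[2]='x' → 'yx'
i=2: add t[3]='n' → 'yxn'
i=3: add t[4]='n' → 'yxnn'
i=4: add t[5]='a' → 'yxnna'
i=5: add t[6]='m' → 'yxnnam'
i=6: add t[7]='j' → 'yxnnamj'
i=7: add t[0]='b' → 'yxnnamjb'

yxnnamjb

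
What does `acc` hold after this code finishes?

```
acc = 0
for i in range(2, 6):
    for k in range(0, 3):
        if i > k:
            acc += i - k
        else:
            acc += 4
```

i=2,k=0: 2>0, acc = 0+2 = 2
i=2,k=1: 2>1, acc = 2+1 = 3
i=2,k=2: not 2>2, acc = 3+4 = 7
i=3,k=0: 3>0, acc = 7+3 = 10
i=3,k=1: 3>1, acc = 10+2 = 12
i=3,k=2: 3>2, acc = 12+1 = 13
i=4,k=0: 4>0, acc = 13+4 = 17
i=4,k=1: 4>1, acc = 17+3 = 20
i=4,k=2: 4>2, acc = 20+2 = 22
i=5,k=0: 5>0, acc = 22+5 = 27
i=5,k=1: 5>1, acc = 27+4 = 31
i=5,k=2: 5>2, acc = 31+3 = 34

34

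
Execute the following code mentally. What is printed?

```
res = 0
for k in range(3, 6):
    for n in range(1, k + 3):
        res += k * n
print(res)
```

269

k=3,n=1: res = 0+3 = 3
k=3,n=2: res = 3+6 = 9
k=3,n=3: res = 9+9 = 18
k=3,n=4: res = 18+12 = 30
k=3,n=5: res = 30+15 = 45
k=4,n=1: res = 45+4 = 49
k=4,n=2: res = 49+8 = 57
k=4,n=3: res = 57+12 = 69
k=4,n=4: res = 69+16 = 85
k=4,n=5: res = 85+20 = 105
k=4,n=6: res = 105+24 = 129
k=5,n=1: res = 129+5 = 134
k=5,n=2: res = 134+10 = 144
k=5,n=3: res = 144+15 = 159
k=5,n=4: res = 159+20 = 179
k=5,n=5: res = 179+25 = 204
k=5,n=6: res = 204+30 = 234
k=5,n=7: res = 234+35 = 269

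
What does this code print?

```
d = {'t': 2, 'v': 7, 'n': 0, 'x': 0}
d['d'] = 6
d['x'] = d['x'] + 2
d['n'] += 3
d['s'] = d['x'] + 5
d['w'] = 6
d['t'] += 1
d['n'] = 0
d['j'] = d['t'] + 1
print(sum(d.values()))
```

35

d['d'] = 6 → {'t': 2, 'v': 7, 'n': 0, 'x': 0, 'd': 6}
d['x'] = d['x']+2 = 2 → {'t': 2, 'v': 7, 'n': 0, 'x': 2, 'd': 6}
d['n'] = 0+3 = 3 → {'t': 2, 'v': 7, 'n': 3, 'x': 2, 'd': 6}
d['s'] = d['x']+5 = 7 → {'t': 2, 'v': 7, 'n': 3, 'x': 2, 'd': 6, 's': 7}
d['w'] = 6 → {'t': 2, 'v': 7, 'n': 3, 'x': 2, 'd': 6, 's': 7, 'w': 6}
d['t'] = 2+1 = 3 → {'t': 3, 'v': 7, 'n': 3, 'x': 2, 'd': 6, 's': 7, 'w': 6}
d['n'] = 0 → {'t': 3, 'v': 7, 'n': 0, 'x': 2, 'd': 6, 's': 7, 'w': 6}
d['j'] = d['t']+1 = 4 → {'t': 3, 'v': 7, 'n': 0, 'x': 2, 'd': 6, 's': 7, 'w': 6, 'j': 4}
sum of values = 35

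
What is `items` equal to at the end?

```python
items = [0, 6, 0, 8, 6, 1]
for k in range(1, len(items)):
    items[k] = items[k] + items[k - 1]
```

[0, 6, 6, 14, 20, 21]

k=1: items[1] = 6+0 = 6 → [0, 6, 0, 8, 6, 1]
k=2: items[2] = 0+6 = 6 → [0, 6, 6, 8, 6, 1]
k=3: items[3] = 8+6 = 14 → [0, 6, 6, 14, 6, 1]
k=4: items[4] = 6+14 = 20 → [0, 6, 6, 14, 20, 1]
k=5: items[5] = 1+20 = 21 → [0, 6, 6, 14, 20, 21]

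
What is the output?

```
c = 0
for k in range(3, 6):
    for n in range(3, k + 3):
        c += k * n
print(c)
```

k=3,n=3: c = 0+9 = 9
k=3,n=4: c = 9+12 = 21
k=3,n=5: c = 21+15 = 36
k=4,n=3: c = 36+12 = 48
k=4,n=4: c = 48+16 = 64
k=4,n=5: c = 64+20 = 84
k=4,n=6: c = 84+24 = 108
k=5,n=3: c = 108+15 = 123
k=5,n=4: c = 123+20 = 143
k=5,n=5: c = 143+25 = 168
k=5,n=6: c = 168+30 = 198
k=5,n=7: c = 198+35 = 233

233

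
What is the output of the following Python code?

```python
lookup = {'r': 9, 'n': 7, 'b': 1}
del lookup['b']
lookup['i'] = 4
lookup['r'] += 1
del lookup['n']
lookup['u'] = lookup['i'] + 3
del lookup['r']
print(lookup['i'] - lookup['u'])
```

del 'b' → {'r': 9, 'n': 7}
lookup['i'] = 4 → {'r': 9, 'n': 7, 'i': 4}
lookup['r'] = 9+1 = 10 → {'r': 10, 'n': 7, 'i': 4}
del 'n' → {'r': 10, 'i': 4}
lookup['u'] = lookup['i']+3 = 7 → {'r': 10, 'i': 4, 'u': 7}
del 'r' → {'i': 4, 'u': 7}
lookup['i']-lookup['u'] = 4-7 = -3

-3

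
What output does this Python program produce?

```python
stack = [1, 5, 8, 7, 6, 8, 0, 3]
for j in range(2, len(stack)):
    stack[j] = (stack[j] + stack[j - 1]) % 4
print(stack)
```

j=2: stack[2] = (8+5)%4 = 1 → [1, 5, 1, 7, 6, 8, 0, 3]
j=3: stack[3] = (7+1)%4 = 0 → [1, 5, 1, 0, 6, 8, 0, 3]
j=4: stack[4] = (6+0)%4 = 2 → [1, 5, 1, 0, 2, 8, 0, 3]
j=5: stack[5] = (8+2)%4 = 2 → [1, 5, 1, 0, 2, 2, 0, 3]
j=6: stack[6] = (0+2)%4 = 2 → [1, 5, 1, 0, 2, 2, 2, 3]
j=7: stack[7] = (3+2)%4 = 1 → [1, 5, 1, 0, 2, 2, 2, 1]

[1, 5, 1, 0, 2, 2, 2, 1]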